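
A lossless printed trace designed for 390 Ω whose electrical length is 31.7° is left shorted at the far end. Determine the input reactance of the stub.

tan(βl) = 0.618
For a shorted stub, Z_in = jZ_0·tan(βl)

X_in ≈ 241 Ω (inductive)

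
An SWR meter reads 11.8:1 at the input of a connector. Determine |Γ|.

|Γ| ≈ 0.844

|Γ| = (S − 1)/(S + 1) = (11.8 − 1)/(11.8 + 1) = 10.8/12.8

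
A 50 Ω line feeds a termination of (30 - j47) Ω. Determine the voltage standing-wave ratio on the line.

VSWR ≈ 3.45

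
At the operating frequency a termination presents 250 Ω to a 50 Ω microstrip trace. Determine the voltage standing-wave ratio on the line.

Γ = (250 − 50)/(250 + 50) = 0.667
VSWR = (1 + 0.667)/(1 − 0.667)

VSWR ≈ 5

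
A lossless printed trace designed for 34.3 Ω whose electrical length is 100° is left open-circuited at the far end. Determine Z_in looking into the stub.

Z_in ≈ +j6.05 Ω

tan(βl) = -5.67
For an open-circuited stub, Z_in = −jZ_0·cot(βl) = −jZ_0/tan(βl)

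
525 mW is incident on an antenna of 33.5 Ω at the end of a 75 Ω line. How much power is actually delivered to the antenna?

Γ = (33.5 − 75)/(33.5 + 75) = -0.382
|Γ|² = 0.146
P_refl = |Γ|²·P_inc = 76.8 mW, P_del = (1 − |Γ|²)·P_inc = 448 mW

P_delivered ≈ 448 mW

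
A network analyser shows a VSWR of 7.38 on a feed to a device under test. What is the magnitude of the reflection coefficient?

|Γ| = (S − 1)/(S + 1) = (7.38 − 1)/(7.38 + 1) = 6.38/8.38

|Γ| ≈ 0.761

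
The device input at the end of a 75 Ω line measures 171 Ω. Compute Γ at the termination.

Γ = 0.39

Γ = (Z_L − Z_0)/(Z_L + Z_0) = (171 − 75)/(171 + 75) = 96/246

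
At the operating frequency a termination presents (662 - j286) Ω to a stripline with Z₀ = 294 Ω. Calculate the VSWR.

VSWR ≈ 2.75

Γ = (Z_L − Z_0)/(Z_L + Z_0) = (368 − j286)/(956 − j286)
|Γ| = 466/998 = 0.467
VSWR = (1 + |Γ|)/(1 − |Γ|) = 1.47/0.533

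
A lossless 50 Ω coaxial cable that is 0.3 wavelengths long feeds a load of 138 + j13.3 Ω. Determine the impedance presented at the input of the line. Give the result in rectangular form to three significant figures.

βl = 2π × 0.3 = 108°
tan(βl) = tan(108°) = -3.08
Z_in = Z_0·(Z_L + jZ_0·tanβl)/(Z_0 + jZ_L·tanβl)
     = 50·(138 − j141)/(90.9 − j425)

Z_in ≈ 19.2 + j12.1 Ω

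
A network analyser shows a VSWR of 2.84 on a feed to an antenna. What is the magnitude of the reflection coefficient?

|Γ| ≈ 0.479

|Γ| = (S − 1)/(S + 1) = (2.84 − 1)/(2.84 + 1) = 1.84/3.84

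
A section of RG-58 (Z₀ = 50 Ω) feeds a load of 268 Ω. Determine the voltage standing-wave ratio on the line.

Γ = (268 − 50)/(268 + 50) = 0.686
VSWR = (1 + 0.686)/(1 − 0.686)

VSWR ≈ 5.36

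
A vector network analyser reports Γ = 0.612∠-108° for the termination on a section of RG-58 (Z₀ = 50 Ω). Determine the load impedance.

Z_L ≈ 17.8 − j33.2 Ω

Z_L = Z_0·(1 + Γ)/(1 − Γ) = 50·(0.811 − j0.582)/(1.19 + j0.582)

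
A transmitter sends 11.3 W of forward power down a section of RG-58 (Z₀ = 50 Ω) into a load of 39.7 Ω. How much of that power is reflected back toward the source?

Γ = (39.7 − 50)/(39.7 + 50) = -0.115
|Γ|² = 0.0132
P_refl = |Γ|²·P_inc = 0.149 W, P_del = (1 − |Γ|²)·P_inc = 11.2 W

P_reflected ≈ 0.149 W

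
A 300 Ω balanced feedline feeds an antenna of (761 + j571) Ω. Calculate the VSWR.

VSWR ≈ 4.12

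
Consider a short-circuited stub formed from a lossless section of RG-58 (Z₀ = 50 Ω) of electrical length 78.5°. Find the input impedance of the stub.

tan(βl) = 4.92
For a short-circuited stub, Z_in = jZ_0·tan(βl)

Z_in ≈ +j246 Ω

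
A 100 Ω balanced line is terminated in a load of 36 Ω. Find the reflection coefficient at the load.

Γ = (Z_L − Z_0)/(Z_L + Z_0) = (36 − 100)/(36 + 100) = -64/136

Γ = -0.471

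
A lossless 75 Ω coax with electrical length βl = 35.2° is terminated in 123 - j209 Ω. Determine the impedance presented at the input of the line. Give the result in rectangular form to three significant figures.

tan(βl) = tan(35.2°) = 0.705
Z_in = Z_0·(Z_L + jZ_0·tanβl)/(Z_0 + jZ_L·tanβl)
     = 75·(123 − j156)/(222 + j86.8)

Z_in ≈ 18.2 − j59.7 Ω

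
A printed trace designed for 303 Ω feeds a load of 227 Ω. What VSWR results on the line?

VSWR ≈ 1.33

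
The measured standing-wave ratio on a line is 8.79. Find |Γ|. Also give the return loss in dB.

|Γ| = (S − 1)/(S + 1) = (8.79 − 1)/(8.79 + 1) = 7.79/9.79
RL = −20·log₁₀|Γ| = −20·log₁₀(0.796)

|Γ| ≈ 0.796; return loss ≈ 1.98 dB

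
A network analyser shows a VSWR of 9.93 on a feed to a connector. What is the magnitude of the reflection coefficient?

|Γ| ≈ 0.817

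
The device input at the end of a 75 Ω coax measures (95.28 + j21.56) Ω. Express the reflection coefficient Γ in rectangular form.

Γ ≈ 0.133 + j0.11

Γ = (Z_L − Z_0)/(Z_L + Z_0) = (20.28 + j21.56)/(170.3 + j21.56)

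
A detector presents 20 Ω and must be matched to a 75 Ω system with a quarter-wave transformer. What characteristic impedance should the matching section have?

Z_qwt ≈ 38.7 Ω

Z_qwt = √(Z_0·R_L) = √(75 × 20) = √1500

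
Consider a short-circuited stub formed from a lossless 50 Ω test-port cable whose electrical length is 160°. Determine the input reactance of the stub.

tan(βl) = -0.364
For a short-circuited stub, Z_in = jZ_0·tan(βl)

X_in ≈ -18.2 Ω (capacitive)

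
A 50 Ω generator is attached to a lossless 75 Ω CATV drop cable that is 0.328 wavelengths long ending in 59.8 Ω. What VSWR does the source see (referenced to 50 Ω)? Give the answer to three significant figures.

VSWR ≈ 1.76

βl = 2π × 0.328 = 118°
tan(βl) = -1.87
Z_in = Z_0·(Z_L + jZ_0·tanβl)/(Z_0 + jZ_L·tanβl) = 83.5 − j15.8 Ω
Γ_s = (Z_in − Z_s)/(Z_in + Z_s) = (33.5 − j15.8)/(133 − j15.8), |Γ_s| = 0.275
VSWR = (1 + |Γ_s|)/(1 − |Γ_s|)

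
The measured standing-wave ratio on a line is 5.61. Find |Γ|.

|Γ| ≈ 0.697

|Γ| = (S − 1)/(S + 1) = (5.61 − 1)/(5.61 + 1) = 4.61/6.61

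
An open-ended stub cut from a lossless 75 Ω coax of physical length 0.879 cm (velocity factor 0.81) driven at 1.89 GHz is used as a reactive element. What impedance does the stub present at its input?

λ = v/f = 0.81·c / 1.89 GHz = 0.129 m
βl = 2π·l/λ = 2π × 0.0684 = 24.6°
tan(βl) = 0.458
For an open-ended stub, Z_in = −jZ_0·cot(βl) = −jZ_0/tan(βl)

Z_in ≈ −j164 Ω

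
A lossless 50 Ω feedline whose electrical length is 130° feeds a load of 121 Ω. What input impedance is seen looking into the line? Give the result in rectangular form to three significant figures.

tan(βl) = tan(130°) = -1.19
Z_in = Z_0·(Z_L + jZ_0·tanβl)/(Z_0 + jZ_L·tanβl)
     = 50·(121 − j59.6)/(50 − j144)

Z_in ≈ 31.4 + j31.1 Ω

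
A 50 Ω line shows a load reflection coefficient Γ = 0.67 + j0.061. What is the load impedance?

Z_L ≈ 243 + j54.2 Ω

Z_L = Z_0·(1 + Γ)/(1 − Γ) = 50·(1.67 + j0.061)/(0.33 − j0.061)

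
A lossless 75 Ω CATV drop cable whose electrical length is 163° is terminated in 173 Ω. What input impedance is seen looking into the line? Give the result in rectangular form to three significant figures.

tan(βl) = tan(163°) = -0.306
Z_in = Z_0·(Z_L + jZ_0·tanβl)/(Z_0 + jZ_L·tanβl)
     = 75·(173 − j22.9)/(75 − j52.9)

Z_in ≈ 126 + j66.2 Ω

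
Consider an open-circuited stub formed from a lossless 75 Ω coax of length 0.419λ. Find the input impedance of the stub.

Z_in ≈ +j134 Ω

βl = 2π × 0.419 = 151°
tan(βl) = -0.558
For an open-circuited stub, Z_in = −jZ_0·cot(βl) = −jZ_0/tan(βl)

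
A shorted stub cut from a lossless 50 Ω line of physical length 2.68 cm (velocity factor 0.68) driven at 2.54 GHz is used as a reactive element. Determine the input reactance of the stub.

X_in ≈ -86.2 Ω (capacitive)

λ = v/f = 0.68·c / 2.54 GHz = 0.0803 m
βl = 2π·l/λ = 2π × 0.334 = 120°
tan(βl) = -1.72
For a shorted stub, Z_in = jZ_0·tan(βl)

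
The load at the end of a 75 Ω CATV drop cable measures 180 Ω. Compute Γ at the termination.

Γ = (Z_L − Z_0)/(Z_L + Z_0) = (180 − 75)/(180 + 75) = 105/255

Γ = 0.412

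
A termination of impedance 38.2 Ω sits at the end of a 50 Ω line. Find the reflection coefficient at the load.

Γ = (Z_L − Z_0)/(Z_L + Z_0) = (38.2 − 50)/(38.2 + 50) = -11.8/88.2

Γ = -0.134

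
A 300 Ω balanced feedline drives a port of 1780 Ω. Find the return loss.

RL ≈ 2.96 dB

Γ = (1780 − 300)/(1780 + 300) = 0.712
RL = −20·log₁₀|Γ| = −20·log₁₀(0.712)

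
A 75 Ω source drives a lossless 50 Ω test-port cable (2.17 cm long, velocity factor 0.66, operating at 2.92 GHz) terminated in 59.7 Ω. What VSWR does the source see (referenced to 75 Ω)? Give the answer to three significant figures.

VSWR ≈ 1.71

λ = v/f = 0.66·c / 2.92 GHz = 0.0678 m
βl = 2π·l/λ = 2π × 0.32 = 115°
tan(βl) = -2.12
Z_in = Z_0·(Z_L + jZ_0·tanβl)/(Z_0 + jZ_L·tanβl) = 44.3 + j6.08 Ω
Γ_s = (Z_in − Z_s)/(Z_in + Z_s) = (-30.7 + j6.08)/(119 + j6.08), |Γ_s| = 0.262
VSWR = (1 + |Γ_s|)/(1 − |Γ_s|)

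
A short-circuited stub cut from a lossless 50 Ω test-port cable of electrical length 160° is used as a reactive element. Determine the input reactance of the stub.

X_in ≈ -18.2 Ω (capacitive)

tan(βl) = -0.364
For a short-circuited stub, Z_in = jZ_0·tan(βl)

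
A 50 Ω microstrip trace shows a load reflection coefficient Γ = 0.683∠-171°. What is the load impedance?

Z_L = Z_0·(1 + Γ)/(1 − Γ) = 50·(0.325 − j0.107)/(1.67 + j0.107)

Z_L ≈ 9.47 − j3.79 Ω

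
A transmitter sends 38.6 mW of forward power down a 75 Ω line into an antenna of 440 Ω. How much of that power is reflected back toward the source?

P_reflected ≈ 19.4 mW

Γ = (440 − 75)/(440 + 75) = 0.709
|Γ|² = 0.502
P_refl = |Γ|²·P_inc = 19.4 mW, P_del = (1 − |Γ|²)·P_inc = 19.2 mW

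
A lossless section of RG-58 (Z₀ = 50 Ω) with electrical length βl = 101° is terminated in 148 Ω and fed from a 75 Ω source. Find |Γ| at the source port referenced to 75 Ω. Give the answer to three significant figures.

tan(βl) = -5.14
Z_in = Z_0·(Z_L + jZ_0·tanβl)/(Z_0 + jZ_L·tanβl) = 17.5 + j8.57 Ω
Γ_s = (Z_in − Z_s)/(Z_in + Z_s) = (-57.5 + j8.57)/(92.5 + j8.57), |Γ_s| = 0.627

|Γ| ≈ 0.627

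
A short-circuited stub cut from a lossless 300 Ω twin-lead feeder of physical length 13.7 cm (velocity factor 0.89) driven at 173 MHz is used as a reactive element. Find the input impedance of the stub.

λ = v/f = 0.89·c / 173 MHz = 1.54 m
βl = 2π·l/λ = 2π × 0.0888 = 32°
tan(βl) = 0.624
For a short-circuited stub, Z_in = jZ_0·tan(βl)

Z_in ≈ +j187 Ω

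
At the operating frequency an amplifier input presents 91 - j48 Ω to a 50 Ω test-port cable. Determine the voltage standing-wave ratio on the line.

Γ = (Z_L − Z_0)/(Z_L + Z_0) = (41 − j48)/(141 − j48)
|Γ| = 63.1/149 = 0.424
VSWR = (1 + |Γ|)/(1 − |Γ|) = 1.42/0.576

VSWR ≈ 2.47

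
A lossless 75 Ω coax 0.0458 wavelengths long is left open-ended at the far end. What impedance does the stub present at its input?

Z_in ≈ −j253 Ω

βl = 2π × 0.0458 = 16.5°
tan(βl) = 0.296
For an open-ended stub, Z_in = −jZ_0·cot(βl) = −jZ_0/tan(βl)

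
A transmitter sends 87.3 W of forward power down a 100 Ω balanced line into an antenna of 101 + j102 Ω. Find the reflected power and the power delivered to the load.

|Γ| = |(1 + j102)/(201 + j102)| = 0.453
|Γ|² = 0.205
P_refl = |Γ|²·P_inc = 17.9 W, P_del = (1 − |Γ|²)·P_inc = 69.4 W

P_reflected ≈ 17.9 W; P_delivered ≈ 69.4 W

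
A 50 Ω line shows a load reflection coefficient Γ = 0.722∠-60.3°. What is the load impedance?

Z_L = Z_0·(1 + Γ)/(1 − Γ) = 50·(1.36 − j0.627)/(0.642 + j0.627)

Z_L ≈ 29.7 − j77.8 Ω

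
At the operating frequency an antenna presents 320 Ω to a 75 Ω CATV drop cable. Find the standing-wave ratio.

VSWR ≈ 4.27

Γ = (320 − 75)/(320 + 75) = 0.62
VSWR = (1 + 0.62)/(1 − 0.62)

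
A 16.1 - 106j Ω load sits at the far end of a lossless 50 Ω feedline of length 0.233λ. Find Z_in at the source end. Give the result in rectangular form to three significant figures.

Z_in ≈ 3.22 + j16.9 Ω

βl = 2π × 0.233 = 83.9°
tan(βl) = tan(83.9°) = 9.33
Z_in = Z_0·(Z_L + jZ_0·tanβl)/(Z_0 + jZ_L·tanβl)
     = 50·(16.1 + j360)/(1040 + j150)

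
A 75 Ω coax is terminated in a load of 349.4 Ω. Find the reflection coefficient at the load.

Γ = (Z_L − Z_0)/(Z_L + Z_0) = (349.4 − 75)/(349.4 + 75) = 274.4/424.4

Γ = 0.647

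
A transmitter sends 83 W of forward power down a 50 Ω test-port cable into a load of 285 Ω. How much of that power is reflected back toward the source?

Γ = (285 − 50)/(285 + 50) = 0.701
|Γ|² = 0.492
P_refl = |Γ|²·P_inc = 40.8 W, P_del = (1 − |Γ|²)·P_inc = 42.2 W

P_reflected ≈ 40.8 W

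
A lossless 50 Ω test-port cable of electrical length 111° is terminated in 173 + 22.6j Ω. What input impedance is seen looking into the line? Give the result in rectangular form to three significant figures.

tan(βl) = tan(111°) = -2.61
Z_in = Z_0·(Z_L + jZ_0·tanβl)/(Z_0 + jZ_L·tanβl)
     = 50·(173 − j108)/(109 − j451)

Z_in ≈ 15.7 + j15.4 Ω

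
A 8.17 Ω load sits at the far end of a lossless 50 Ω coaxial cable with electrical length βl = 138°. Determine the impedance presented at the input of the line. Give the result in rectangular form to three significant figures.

Z_in ≈ 14.5 − j42.9 Ω

tan(βl) = tan(138°) = -0.9
Z_in = Z_0·(Z_L + jZ_0·tanβl)/(Z_0 + jZ_L·tanβl)
     = 50·(8.17 − j45)/(50 − j7.36)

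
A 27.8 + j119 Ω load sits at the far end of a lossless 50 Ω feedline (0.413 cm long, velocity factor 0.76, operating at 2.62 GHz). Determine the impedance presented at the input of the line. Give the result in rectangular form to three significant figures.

λ = v/f = 0.76·c / 2.62 GHz = 0.087 m
βl = 2π·l/λ = 2π × 0.0475 = 17.1°
tan(βl) = tan(17.1°) = 0.307
Z_in = Z_0·(Z_L + jZ_0·tanβl)/(Z_0 + jZ_L·tanβl)
     = 50·(27.8 + j134)/(13.4 + j8.54)

Z_in ≈ 300 + j309 Ω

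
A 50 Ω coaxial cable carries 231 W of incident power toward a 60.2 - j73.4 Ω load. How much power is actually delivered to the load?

|Γ| = |(10.2 − j73.4)/(110.2 − j73.4)| = 0.56
|Γ|² = 0.313
P_refl = |Γ|²·P_inc = 72.4 W, P_del = (1 − |Γ|²)·P_inc = 159 W

P_delivered ≈ 159 W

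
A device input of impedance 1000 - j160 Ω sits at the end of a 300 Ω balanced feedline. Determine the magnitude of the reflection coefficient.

|Γ| ≈ 0.548

Γ = (Z_L − Z_0)/(Z_L + Z_0) = (700 − j160)/(1300 − j160)
|Γ| = 718/1310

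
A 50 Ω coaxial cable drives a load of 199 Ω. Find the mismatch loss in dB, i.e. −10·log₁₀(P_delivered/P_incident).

mismatch loss ≈ 1.93 dB

Γ = (199 − 50)/(199 + 50) = 0.598
|Γ|² = 0.358, so P_del/P_inc = 1 − |Γ|² = 0.642
ML = −10·log₁₀(1 − |Γ|²)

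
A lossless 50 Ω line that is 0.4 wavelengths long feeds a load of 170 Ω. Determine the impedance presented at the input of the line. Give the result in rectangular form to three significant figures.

βl = 2π × 0.4 = 144°
tan(βl) = tan(144°) = -0.727
Z_in = Z_0·(Z_L + jZ_0·tanβl)/(Z_0 + jZ_L·tanβl)
     = 50·(170 − j36.3)/(50 − j124)

Z_in ≈ 36.6 + j54 Ω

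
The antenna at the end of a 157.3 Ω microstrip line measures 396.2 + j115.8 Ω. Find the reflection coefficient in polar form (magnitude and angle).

Γ ≈ 0.469 ∠ 14°

Γ = (Z_L − Z_0)/(Z_L + Z_0) = (238.9 + j115.8)/(553.5 + j115.8)
|Γ| = 265/565 = 0.469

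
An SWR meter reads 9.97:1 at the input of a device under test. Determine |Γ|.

|Γ| ≈ 0.818

|Γ| = (S − 1)/(S + 1) = (9.97 − 1)/(9.97 + 1) = 8.97/11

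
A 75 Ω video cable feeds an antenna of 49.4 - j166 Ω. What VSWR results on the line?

VSWR ≈ 9.51

Γ = (Z_L − Z_0)/(Z_L + Z_0) = (-25.6 − j166)/(124.4 − j166)
|Γ| = 168/207 = 0.81
VSWR = (1 + |Γ|)/(1 − |Γ|) = 1.81/0.19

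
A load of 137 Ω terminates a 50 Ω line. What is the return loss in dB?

Γ = (137 − 50)/(137 + 50) = 0.465
RL = −20·log₁₀|Γ| = −20·log₁₀(0.465)

RL ≈ 6.65 dB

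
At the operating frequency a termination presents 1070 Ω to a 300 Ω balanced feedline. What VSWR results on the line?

VSWR ≈ 3.57

Γ = (1070 − 300)/(1070 + 300) = 0.562
VSWR = (1 + 0.562)/(1 − 0.562)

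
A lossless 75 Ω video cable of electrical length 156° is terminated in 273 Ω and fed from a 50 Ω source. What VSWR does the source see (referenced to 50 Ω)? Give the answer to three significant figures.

tan(βl) = -0.445
Z_in = Z_0·(Z_L + jZ_0·tanβl)/(Z_0 + jZ_L·tanβl) = 90.2 + j113 Ω
Γ_s = (Z_in − Z_s)/(Z_in + Z_s) = (40.2 + j113)/(140 + j113), |Γ_s| = 0.665
VSWR = (1 + |Γ_s|)/(1 − |Γ_s|)

VSWR ≈ 4.98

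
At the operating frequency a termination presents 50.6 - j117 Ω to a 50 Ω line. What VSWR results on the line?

Γ = (Z_L − Z_0)/(Z_L + Z_0) = (0.6 − j117)/(100.6 − j117)
|Γ| = 117/154 = 0.758
VSWR = (1 + |Γ|)/(1 − |Γ|) = 1.76/0.242

VSWR ≈ 7.27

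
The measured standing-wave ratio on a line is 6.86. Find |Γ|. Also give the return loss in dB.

|Γ| ≈ 0.746; return loss ≈ 2.55 dB

|Γ| = (S − 1)/(S + 1) = (6.86 − 1)/(6.86 + 1) = 5.86/7.86
RL = −20·log₁₀|Γ| = −20·log₁₀(0.746)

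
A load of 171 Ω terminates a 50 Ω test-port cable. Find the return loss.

Γ = (171 − 50)/(171 + 50) = 0.548
RL = −20·log₁₀|Γ| = −20·log₁₀(0.548)

RL ≈ 5.23 dB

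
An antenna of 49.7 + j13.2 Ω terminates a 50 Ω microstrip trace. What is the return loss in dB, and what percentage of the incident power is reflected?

Γ = (-0.3 + j13.2)/(99.7 + j13.2), |Γ| = 0.131
RL = −20·log₁₀(0.131) = 17.6 dB
P_refl/P_inc = |Γ|² = 0.0172

RL ≈ 17.6 dB; 1.72% of incident power reflected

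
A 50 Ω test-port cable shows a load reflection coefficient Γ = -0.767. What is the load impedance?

Z_L = Z_0·(1 + Γ)/(1 − Γ) = 50·(0.233)/(1.77)

Z_L ≈ 6.59 Ω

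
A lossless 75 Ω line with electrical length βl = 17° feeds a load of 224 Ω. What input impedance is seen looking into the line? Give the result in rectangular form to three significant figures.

tan(βl) = tan(17°) = 0.306
Z_in = Z_0·(Z_L + jZ_0·tanβl)/(Z_0 + jZ_L·tanβl)
     = 75·(224 + j22.9)/(75 + j68.5)

Z_in ≈ 134 − j99 Ω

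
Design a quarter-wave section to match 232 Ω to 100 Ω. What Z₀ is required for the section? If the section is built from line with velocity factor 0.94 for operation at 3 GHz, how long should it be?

Z_qwt ≈ 152 Ω; length ≈ 2.35 cm

Z_qwt = √(Z_0·R_L) = √(100 × 232) = √23200
λ = 0.94·c/f = 0.094 m, so l = λ/4 = 0.0235 m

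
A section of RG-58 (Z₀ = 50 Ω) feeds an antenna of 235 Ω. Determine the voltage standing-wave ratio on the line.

VSWR ≈ 4.7

Γ = (235 − 50)/(235 + 50) = 0.649
VSWR = (1 + 0.649)/(1 − 0.649)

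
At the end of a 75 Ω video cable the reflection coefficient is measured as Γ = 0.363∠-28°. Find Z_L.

Z_L = Z_0·(1 + Γ)/(1 − Γ) = 75·(1.32 − j0.17)/(0.679 + j0.17)

Z_L ≈ 133 − j52.1 Ω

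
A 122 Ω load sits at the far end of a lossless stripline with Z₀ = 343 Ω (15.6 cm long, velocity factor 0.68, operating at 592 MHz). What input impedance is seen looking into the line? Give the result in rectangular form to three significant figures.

λ = v/f = 0.68·c / 592 MHz = 0.345 m
βl = 2π·l/λ = 2π × 0.453 = 163°
tan(βl) = tan(163°) = -0.306
Z_in = Z_0·(Z_L + jZ_0·tanβl)/(Z_0 + jZ_L·tanβl)
     = 343·(122 − j105)/(343 − j37.4)

Z_in ≈ 132 − j90.7 Ω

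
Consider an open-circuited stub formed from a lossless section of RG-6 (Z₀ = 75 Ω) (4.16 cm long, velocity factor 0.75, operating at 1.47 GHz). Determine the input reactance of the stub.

X_in ≈ 10.3 Ω (inductive)

λ = v/f = 0.75·c / 1.47 GHz = 0.153 m
βl = 2π·l/λ = 2π × 0.272 = 97.8°
tan(βl) = -7.26
For an open-circuited stub, Z_in = −jZ_0·cot(βl) = −jZ_0/tan(βl)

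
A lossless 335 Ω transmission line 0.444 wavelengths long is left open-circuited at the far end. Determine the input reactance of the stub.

βl = 2π × 0.444 = 160°
tan(βl) = -0.367
For an open-circuited stub, Z_in = −jZ_0·cot(βl) = −jZ_0/tan(βl)

X_in ≈ 912 Ω (inductive)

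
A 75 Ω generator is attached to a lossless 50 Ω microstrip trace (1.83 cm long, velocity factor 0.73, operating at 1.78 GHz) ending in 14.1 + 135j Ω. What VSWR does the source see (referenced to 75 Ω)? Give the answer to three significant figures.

λ = v/f = 0.73·c / 1.78 GHz = 0.123 m
βl = 2π·l/λ = 2π × 0.149 = 53.5°
tan(βl) = 1.35
Z_in = Z_0·(Z_L + jZ_0·tanβl)/(Z_0 + jZ_L·tanβl) = 5.55 − j75.5 Ω
Γ_s = (Z_in − Z_s)/(Z_in + Z_s) = (-69.4 − j75.5)/(80.6 − j75.5), |Γ_s| = 0.929
VSWR = (1 + |Γ_s|)/(1 − |Γ_s|)

VSWR ≈ 27.3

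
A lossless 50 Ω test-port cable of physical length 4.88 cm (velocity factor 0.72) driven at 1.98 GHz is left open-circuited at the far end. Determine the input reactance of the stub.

λ = v/f = 0.72·c / 1.98 GHz = 0.109 m
βl = 2π·l/λ = 2π × 0.447 = 161°
tan(βl) = -0.344
For an open-circuited stub, Z_in = −jZ_0·cot(βl) = −jZ_0/tan(βl)

X_in ≈ 146 Ω (inductive)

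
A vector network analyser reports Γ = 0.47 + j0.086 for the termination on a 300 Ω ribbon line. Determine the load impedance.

Z_L ≈ 803 + j179 Ω

Z_L = Z_0·(1 + Γ)/(1 − Γ) = 300·(1.47 + j0.086)/(0.53 − j0.086)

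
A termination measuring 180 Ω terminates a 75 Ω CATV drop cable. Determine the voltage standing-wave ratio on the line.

VSWR ≈ 2.4

For a purely resistive load, VSWR = R_L/Z_0 or Z_0/R_L (whichever > 1) = 180/75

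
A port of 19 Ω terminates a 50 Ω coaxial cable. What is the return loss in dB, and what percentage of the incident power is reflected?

RL ≈ 6.95 dB; 20.2% of incident power reflected

Γ = (19 − 50)/(19 + 50) = -0.449
RL = −20·log₁₀(0.449) = 6.95 dB
P_refl/P_inc = |Γ|² = 0.202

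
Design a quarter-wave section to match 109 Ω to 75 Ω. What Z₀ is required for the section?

Z_qwt = √(Z_0·R_L) = √(75 × 109) = √8175

Z_qwt ≈ 90.4 Ω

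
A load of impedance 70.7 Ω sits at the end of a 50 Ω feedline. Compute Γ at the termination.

Γ = 0.171

Γ = (Z_L − Z_0)/(Z_L + Z_0) = (70.7 − 50)/(70.7 + 50) = 20.7/120.7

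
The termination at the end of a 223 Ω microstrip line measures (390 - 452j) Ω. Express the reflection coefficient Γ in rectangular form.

Γ ≈ 0.529 − j0.348

Γ = (Z_L − Z_0)/(Z_L + Z_0) = (167 − j452)/(613 − j452)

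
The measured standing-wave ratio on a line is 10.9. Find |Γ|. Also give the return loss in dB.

|Γ| ≈ 0.832; return loss ≈ 1.6 dB

|Γ| = (S − 1)/(S + 1) = (10.9 − 1)/(10.9 + 1) = 9.9/11.9
RL = −20·log₁₀|Γ| = −20·log₁₀(0.832)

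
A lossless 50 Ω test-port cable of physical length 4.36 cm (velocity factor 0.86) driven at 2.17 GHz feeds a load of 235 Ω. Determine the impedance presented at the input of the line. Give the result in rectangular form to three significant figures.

Z_in ≈ 18.6 + j41.5 Ω

λ = v/f = 0.86·c / 2.17 GHz = 0.119 m
βl = 2π·l/λ = 2π × 0.367 = 132°
tan(βl) = tan(132°) = -1.11
Z_in = Z_0·(Z_L + jZ_0·tanβl)/(Z_0 + jZ_L·tanβl)
     = 50·(235 − j55.5)/(50 − j261)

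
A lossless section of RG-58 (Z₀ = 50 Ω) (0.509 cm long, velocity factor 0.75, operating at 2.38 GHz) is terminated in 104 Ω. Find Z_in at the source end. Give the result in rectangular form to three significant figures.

λ = v/f = 0.75·c / 2.38 GHz = 0.0945 m
βl = 2π·l/λ = 2π × 0.0538 = 19.4°
tan(βl) = tan(19.4°) = 0.352
Z_in = Z_0·(Z_L + jZ_0·tanβl)/(Z_0 + jZ_L·tanβl)
     = 50·(104 + j17.6)/(50 + j36.6)

Z_in ≈ 76.1 − j38.1 Ω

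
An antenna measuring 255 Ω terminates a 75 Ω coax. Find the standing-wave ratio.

Γ = (255 − 75)/(255 + 75) = 0.545
VSWR = (1 + 0.545)/(1 − 0.545)

VSWR ≈ 3.4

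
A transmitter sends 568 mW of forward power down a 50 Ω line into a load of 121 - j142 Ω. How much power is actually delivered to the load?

|Γ| = |(71 − j142)/(171 − j142)| = 0.714
|Γ|² = 0.51
P_refl = |Γ|²·P_inc = 290 mW, P_del = (1 − |Γ|²)·P_inc = 278 mW

P_delivered ≈ 278 mW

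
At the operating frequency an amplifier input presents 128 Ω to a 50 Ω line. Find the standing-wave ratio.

VSWR ≈ 2.56

Γ = (128 − 50)/(128 + 50) = 0.438
VSWR = (1 + 0.438)/(1 − 0.438)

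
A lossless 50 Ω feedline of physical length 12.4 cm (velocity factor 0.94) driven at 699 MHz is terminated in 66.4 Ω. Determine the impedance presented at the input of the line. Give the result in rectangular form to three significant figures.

Z_in ≈ 39.8 + j7.55 Ω

λ = v/f = 0.94·c / 699 MHz = 0.403 m
βl = 2π·l/λ = 2π × 0.307 = 111°
tan(βl) = tan(111°) = -2.65
Z_in = Z_0·(Z_L + jZ_0·tanβl)/(Z_0 + jZ_L·tanβl)
     = 50·(66.4 − j133)/(50 − j176)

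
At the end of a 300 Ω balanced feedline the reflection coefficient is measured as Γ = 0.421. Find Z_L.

Z_L ≈ 736 Ω

Z_L = Z_0·(1 + Γ)/(1 − Γ) = 300·(1.42)/(0.579)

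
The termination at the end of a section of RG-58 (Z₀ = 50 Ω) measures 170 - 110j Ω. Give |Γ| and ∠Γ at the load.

Γ ≈ 0.662 ∠ -15.9°

Γ = (Z_L − Z_0)/(Z_L + Z_0) = (120 − j110)/(220 − j110)
|Γ| = 163/246 = 0.662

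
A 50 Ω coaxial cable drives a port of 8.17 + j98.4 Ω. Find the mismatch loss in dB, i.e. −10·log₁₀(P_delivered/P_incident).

Γ = (-41.83 + j98.4)/(58.17 + j98.4), |Γ| = 0.935
|Γ|² = 0.875, so P_del/P_inc = 1 − |Γ|² = 0.125
ML = −10·log₁₀(1 − |Γ|²)

mismatch loss ≈ 9.03 dB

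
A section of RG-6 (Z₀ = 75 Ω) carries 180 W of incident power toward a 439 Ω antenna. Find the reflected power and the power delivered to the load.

P_reflected ≈ 90.3 W; P_delivered ≈ 89.7 W

Γ = (439 − 75)/(439 + 75) = 0.708
|Γ|² = 0.502
P_refl = |Γ|²·P_inc = 90.3 W, P_del = (1 − |Γ|²)·P_inc = 89.7 W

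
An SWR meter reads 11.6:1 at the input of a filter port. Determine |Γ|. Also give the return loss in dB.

|Γ| = (S − 1)/(S + 1) = (11.6 − 1)/(11.6 + 1) = 10.6/12.6
RL = −20·log₁₀|Γ| = −20·log₁₀(0.841)

|Γ| ≈ 0.841; return loss ≈ 1.5 dB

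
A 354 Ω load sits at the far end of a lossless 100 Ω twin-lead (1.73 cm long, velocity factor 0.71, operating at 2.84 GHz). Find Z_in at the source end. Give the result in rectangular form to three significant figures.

Z_in ≈ 28.6 − j11.2 Ω

λ = v/f = 0.71·c / 2.84 GHz = 0.075 m
βl = 2π·l/λ = 2π × 0.231 = 83°
tan(βl) = tan(83°) = 8.19
Z_in = Z_0·(Z_L + jZ_0·tanβl)/(Z_0 + jZ_L·tanβl)
     = 100·(354 + j819)/(100 + j2900)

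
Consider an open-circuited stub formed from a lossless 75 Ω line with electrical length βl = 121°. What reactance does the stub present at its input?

X_in ≈ 45.1 Ω (inductive)

tan(βl) = -1.66
For an open-circuited stub, Z_in = −jZ_0·cot(βl) = −jZ_0/tan(βl)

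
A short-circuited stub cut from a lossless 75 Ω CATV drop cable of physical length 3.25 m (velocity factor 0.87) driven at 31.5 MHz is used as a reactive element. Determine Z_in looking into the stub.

λ = v/f = 0.87·c / 31.5 MHz = 8.29 m
βl = 2π·l/λ = 2π × 0.392 = 141°
tan(βl) = -0.804
For a short-circuited stub, Z_in = jZ_0·tan(βl)

Z_in ≈ −j60.3 Ω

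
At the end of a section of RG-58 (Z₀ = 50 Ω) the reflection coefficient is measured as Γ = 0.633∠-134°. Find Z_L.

Z_L = Z_0·(1 + Γ)/(1 − Γ) = 50·(0.56 − j0.455)/(1.44 + j0.455)

Z_L ≈ 13.1 − j20 Ω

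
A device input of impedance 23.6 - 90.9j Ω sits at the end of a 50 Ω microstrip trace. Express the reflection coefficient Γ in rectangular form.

Γ = (Z_L − Z_0)/(Z_L + Z_0) = (-26.4 − j90.9)/(73.6 − j90.9)

Γ ≈ 0.462 − j0.664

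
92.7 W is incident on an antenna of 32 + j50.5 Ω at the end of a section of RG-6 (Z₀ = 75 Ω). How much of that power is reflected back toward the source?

P_reflected ≈ 29.1 W

|Γ| = |(-43 + j50.5)/(107 + j50.5)| = 0.561
|Γ|² = 0.314
P_refl = |Γ|²·P_inc = 29.1 W, P_del = (1 − |Γ|²)·P_inc = 63.6 W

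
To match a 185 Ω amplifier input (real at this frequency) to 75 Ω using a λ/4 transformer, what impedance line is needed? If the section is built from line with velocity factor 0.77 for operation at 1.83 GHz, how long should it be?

Z_qwt = √(Z_0·R_L) = √(75 × 185) = √13880
λ = 0.77·c/f = 0.126 m, so l = λ/4 = 0.0316 m

Z_qwt ≈ 118 Ω; length ≈ 3.16 cm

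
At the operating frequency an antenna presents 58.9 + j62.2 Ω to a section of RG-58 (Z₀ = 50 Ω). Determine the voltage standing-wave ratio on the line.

VSWR ≈ 3.01

Γ = (Z_L − Z_0)/(Z_L + Z_0) = (8.9 + j62.2)/(108.9 + j62.2)
|Γ| = 62.8/125 = 0.501
VSWR = (1 + |Γ|)/(1 − |Γ|) = 1.5/0.499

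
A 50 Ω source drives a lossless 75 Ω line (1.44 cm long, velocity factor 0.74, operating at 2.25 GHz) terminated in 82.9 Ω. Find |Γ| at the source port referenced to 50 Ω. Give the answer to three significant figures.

λ = v/f = 0.74·c / 2.25 GHz = 0.0987 m
βl = 2π·l/λ = 2π × 0.146 = 52.5°
tan(βl) = 1.31
Z_in = Z_0·(Z_L + jZ_0·tanβl)/(Z_0 + jZ_L·tanβl) = 72.7 − j7.05 Ω
Γ_s = (Z_in − Z_s)/(Z_in + Z_s) = (22.7 − j7.05)/(123 − j7.05), |Γ_s| = 0.194

|Γ| ≈ 0.194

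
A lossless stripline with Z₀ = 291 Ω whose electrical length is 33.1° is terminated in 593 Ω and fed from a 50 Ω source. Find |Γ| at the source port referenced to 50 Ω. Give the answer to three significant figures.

|Γ| ≈ 0.804

tan(βl) = 0.652
Z_in = Z_0·(Z_L + jZ_0·tanβl)/(Z_0 + jZ_L·tanβl) = 306 − j216 Ω
Γ_s = (Z_in − Z_s)/(Z_in + Z_s) = (256 − j216)/(356 − j216), |Γ_s| = 0.804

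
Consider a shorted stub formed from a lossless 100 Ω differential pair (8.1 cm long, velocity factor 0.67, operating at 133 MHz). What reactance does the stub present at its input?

X_in ≈ 35 Ω (inductive)

λ = v/f = 0.67·c / 133 MHz = 1.51 m
βl = 2π·l/λ = 2π × 0.0536 = 19.3°
tan(βl) = 0.35
For a shorted stub, Z_in = jZ_0·tan(βl)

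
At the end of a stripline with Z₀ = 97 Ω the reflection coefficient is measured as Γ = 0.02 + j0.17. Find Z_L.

Z_L = Z_0·(1 + Γ)/(1 − Γ) = 97·(1.02 + j0.17)/(0.98 − j0.17)

Z_L ≈ 95.2 + j33.3 Ω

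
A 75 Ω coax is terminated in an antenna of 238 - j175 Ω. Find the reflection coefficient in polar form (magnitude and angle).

Γ = (Z_L − Z_0)/(Z_L + Z_0) = (163 − j175)/(313 − j175)
|Γ| = 239/359 = 0.667

Γ ≈ 0.667 ∠ -17.8°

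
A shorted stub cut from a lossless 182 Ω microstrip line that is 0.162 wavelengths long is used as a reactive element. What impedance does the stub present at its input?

βl = 2π × 0.162 = 58.3°
tan(βl) = 1.62
For a shorted stub, Z_in = jZ_0·tan(βl)

Z_in ≈ +j295 Ω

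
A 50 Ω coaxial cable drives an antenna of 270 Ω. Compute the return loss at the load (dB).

RL ≈ 3.25 dB

Γ = (270 − 50)/(270 + 50) = 0.688
RL = −20·log₁₀|Γ| = −20·log₁₀(0.688)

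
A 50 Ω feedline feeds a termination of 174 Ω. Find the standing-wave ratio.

VSWR ≈ 3.48

Γ = (174 − 50)/(174 + 50) = 0.554
VSWR = (1 + 0.554)/(1 − 0.554)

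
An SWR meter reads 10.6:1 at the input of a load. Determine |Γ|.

|Γ| ≈ 0.828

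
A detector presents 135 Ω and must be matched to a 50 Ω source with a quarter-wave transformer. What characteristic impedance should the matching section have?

Z_qwt ≈ 82.2 Ω

Z_qwt = √(Z_0·R_L) = √(50 × 135) = √6750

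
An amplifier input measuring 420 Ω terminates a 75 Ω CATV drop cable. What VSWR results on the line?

VSWR ≈ 5.6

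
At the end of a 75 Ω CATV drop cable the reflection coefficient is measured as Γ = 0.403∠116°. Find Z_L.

Z_L ≈ 41.4 + j35.8 Ω

Z_L = Z_0·(1 + Γ)/(1 − Γ) = 75·(0.823 + j0.362)/(1.18 − j0.362)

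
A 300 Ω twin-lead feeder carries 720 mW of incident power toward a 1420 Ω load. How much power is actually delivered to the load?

Γ = (1420 − 300)/(1420 + 300) = 0.651
|Γ|² = 0.424
P_refl = |Γ|²·P_inc = 305 mW, P_del = (1 − |Γ|²)·P_inc = 415 mW

P_delivered ≈ 415 mW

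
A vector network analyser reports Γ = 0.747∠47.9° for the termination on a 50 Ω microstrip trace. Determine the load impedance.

Z_L = Z_0·(1 + Γ)/(1 − Γ) = 50·(1.5 + j0.554)/(0.499 − j0.554)

Z_L ≈ 39.7 + j99.6 Ω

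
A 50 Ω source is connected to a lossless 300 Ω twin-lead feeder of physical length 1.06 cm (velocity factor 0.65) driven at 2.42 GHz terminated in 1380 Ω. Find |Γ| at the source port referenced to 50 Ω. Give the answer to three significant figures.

λ = v/f = 0.65·c / 2.42 GHz = 0.0806 m
βl = 2π·l/λ = 2π × 0.132 = 47.4°
tan(βl) = 1.09
Z_in = Z_0·(Z_L + jZ_0·tanβl)/(Z_0 + jZ_L·tanβl) = 116 − j253 Ω
Γ_s = (Z_in − Z_s)/(Z_in + Z_s) = (65.9 − j253)/(166 − j253), |Γ_s| = 0.864

|Γ| ≈ 0.864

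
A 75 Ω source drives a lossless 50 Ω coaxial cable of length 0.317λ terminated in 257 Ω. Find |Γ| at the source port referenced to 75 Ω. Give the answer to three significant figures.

βl = 2π × 0.317 = 114°
tan(βl) = -2.23
Z_in = Z_0·(Z_L + jZ_0·tanβl)/(Z_0 + jZ_L·tanβl) = 11.6 + j21.4 Ω
Γ_s = (Z_in − Z_s)/(Z_in + Z_s) = (-63.4 + j21.4)/(86.6 + j21.4), |Γ_s| = 0.75

|Γ| ≈ 0.75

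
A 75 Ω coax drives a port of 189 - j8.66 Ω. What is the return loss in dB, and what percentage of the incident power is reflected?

RL ≈ 7.27 dB; 18.7% of incident power reflected

Γ = (114 − j8.66)/(264 − j8.66), |Γ| = 0.433
RL = −20·log₁₀(0.433) = 7.27 dB
P_refl/P_inc = |Γ|² = 0.187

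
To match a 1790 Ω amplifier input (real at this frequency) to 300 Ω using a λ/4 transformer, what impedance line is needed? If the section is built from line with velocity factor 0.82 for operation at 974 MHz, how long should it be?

Z_qwt ≈ 733 Ω; length ≈ 6.31 cm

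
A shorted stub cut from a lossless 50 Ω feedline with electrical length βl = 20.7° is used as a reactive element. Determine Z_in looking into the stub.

tan(βl) = 0.378
For a shorted stub, Z_in = jZ_0·tan(βl)

Z_in ≈ +j18.9 Ω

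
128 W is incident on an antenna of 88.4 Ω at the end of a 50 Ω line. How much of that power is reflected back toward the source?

P_reflected ≈ 9.85 W

Γ = (88.4 − 50)/(88.4 + 50) = 0.277
|Γ|² = 0.077
P_refl = |Γ|²·P_inc = 9.85 W, P_del = (1 − |Γ|²)·P_inc = 118 W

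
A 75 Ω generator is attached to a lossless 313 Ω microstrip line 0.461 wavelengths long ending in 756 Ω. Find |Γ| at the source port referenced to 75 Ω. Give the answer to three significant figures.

βl = 2π × 0.461 = 166°
tan(βl) = -0.25
Z_in = Z_0·(Z_L + jZ_0·tanβl)/(Z_0 + jZ_L·tanβl) = 589 + j277 Ω
Γ_s = (Z_in − Z_s)/(Z_in + Z_s) = (514 + j277)/(664 + j277), |Γ_s| = 0.812

|Γ| ≈ 0.812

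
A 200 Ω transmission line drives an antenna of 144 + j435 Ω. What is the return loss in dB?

Γ = (-56 + j435)/(344 + j435), |Γ| = 0.791
RL = −20·log₁₀|Γ| = −20·log₁₀(0.791)

RL ≈ 2.04 dB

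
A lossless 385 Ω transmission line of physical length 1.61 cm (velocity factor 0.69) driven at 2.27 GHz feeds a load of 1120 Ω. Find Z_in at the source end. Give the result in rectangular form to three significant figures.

Z_in ≈ 160 − j164 Ω

λ = v/f = 0.69·c / 2.27 GHz = 0.0912 m
βl = 2π·l/λ = 2π × 0.177 = 63.6°
tan(βl) = tan(63.6°) = 2.01
Z_in = Z_0·(Z_L + jZ_0·tanβl)/(Z_0 + jZ_L·tanβl)
     = 385·(1120 + j774)/(385 + j2250)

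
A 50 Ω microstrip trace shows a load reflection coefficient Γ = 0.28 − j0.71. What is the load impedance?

Z_L = Z_0·(1 + Γ)/(1 − Γ) = 50·(1.28 − j0.71)/(0.72 + j0.71)

Z_L ≈ 20.4 − j69.4 Ω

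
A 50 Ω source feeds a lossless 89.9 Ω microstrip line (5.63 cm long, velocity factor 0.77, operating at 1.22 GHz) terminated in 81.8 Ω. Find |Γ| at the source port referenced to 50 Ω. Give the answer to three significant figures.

|Γ| ≈ 0.322

λ = v/f = 0.77·c / 1.22 GHz = 0.189 m
βl = 2π·l/λ = 2π × 0.297 = 107°
tan(βl) = -3.26
Z_in = Z_0·(Z_L + jZ_0·tanβl)/(Z_0 + jZ_L·tanβl) = 97.1 − j5.14 Ω
Γ_s = (Z_in − Z_s)/(Z_in + Z_s) = (47.1 − j5.14)/(147 − j5.14), |Γ_s| = 0.322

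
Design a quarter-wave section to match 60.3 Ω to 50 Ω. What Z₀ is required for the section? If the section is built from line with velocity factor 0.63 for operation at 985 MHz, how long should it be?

Z_qwt ≈ 54.9 Ω; length ≈ 4.8 cm

Z_qwt = √(Z_0·R_L) = √(50 × 60.3) = √3015
λ = 0.63·c/f = 0.192 m, so l = λ/4 = 0.048 m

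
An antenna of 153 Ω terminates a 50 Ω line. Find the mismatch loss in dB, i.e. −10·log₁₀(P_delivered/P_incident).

mismatch loss ≈ 1.29 dB

Γ = (153 − 50)/(153 + 50) = 0.507
|Γ|² = 0.257, so P_del/P_inc = 1 − |Γ|² = 0.743
ML = −10·log₁₀(1 − |Γ|²)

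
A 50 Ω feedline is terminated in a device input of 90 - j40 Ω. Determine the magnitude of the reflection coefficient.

Γ = (Z_L − Z_0)/(Z_L + Z_0) = (40 − j40)/(140 − j40)
|Γ| = 56.6/146

|Γ| ≈ 0.389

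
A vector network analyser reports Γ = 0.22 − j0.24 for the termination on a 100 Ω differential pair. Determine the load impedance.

Z_L ≈ 134 − j72.1 Ω

Z_L = Z_0·(1 + Γ)/(1 − Γ) = 100·(1.22 − j0.24)/(0.78 + j0.24)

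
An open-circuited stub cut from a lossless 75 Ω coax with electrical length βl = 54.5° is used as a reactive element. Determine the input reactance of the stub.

tan(βl) = 1.4
For an open-circuited stub, Z_in = −jZ_0·cot(βl) = −jZ_0/tan(βl)

X_in ≈ -53.5 Ω (capacitive)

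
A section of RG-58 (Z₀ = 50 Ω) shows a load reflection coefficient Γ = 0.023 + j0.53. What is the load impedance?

Z_L ≈ 29.1 + j42.9 Ω

Z_L = Z_0·(1 + Γ)/(1 − Γ) = 50·(1.02 + j0.53)/(0.977 − j0.53)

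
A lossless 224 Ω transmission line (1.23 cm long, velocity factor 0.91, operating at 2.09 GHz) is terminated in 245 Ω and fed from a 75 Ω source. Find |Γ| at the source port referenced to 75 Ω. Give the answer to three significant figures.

|Γ| ≈ 0.512

λ = v/f = 0.91·c / 2.09 GHz = 0.131 m
βl = 2π·l/λ = 2π × 0.0942 = 33.9°
tan(βl) = 0.672
Z_in = Z_0·(Z_L + jZ_0·tanβl)/(Z_0 + jZ_L·tanβl) = 231 − j19.2 Ω
Γ_s = (Z_in − Z_s)/(Z_in + Z_s) = (156 − j19.2)/(306 − j19.2), |Γ_s| = 0.512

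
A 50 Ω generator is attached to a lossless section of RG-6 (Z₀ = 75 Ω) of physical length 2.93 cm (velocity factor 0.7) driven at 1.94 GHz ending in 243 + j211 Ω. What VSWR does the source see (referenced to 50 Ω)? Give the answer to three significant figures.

VSWR ≈ 3.88

λ = v/f = 0.7·c / 1.94 GHz = 0.108 m
βl = 2π·l/λ = 2π × 0.271 = 97.4°
tan(βl) = -7.65
Z_in = Z_0·(Z_L + jZ_0·tanβl)/(Z_0 + jZ_L·tanβl) = 12.9 − j1.92 Ω
Γ_s = (Z_in − Z_s)/(Z_in + Z_s) = (-37.1 − j1.92)/(62.9 − j1.92), |Γ_s| = 0.59
VSWR = (1 + |Γ_s|)/(1 − |Γ_s|)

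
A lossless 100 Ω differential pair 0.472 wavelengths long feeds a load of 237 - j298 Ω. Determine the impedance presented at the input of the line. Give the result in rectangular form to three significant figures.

Z_in ≈ 613 − j122 Ω

βl = 2π × 0.472 = 170°
tan(βl) = tan(170°) = -0.178
Z_in = Z_0·(Z_L + jZ_0·tanβl)/(Z_0 + jZ_L·tanβl)
     = 100·(237 − j316)/(47 − j42.1)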